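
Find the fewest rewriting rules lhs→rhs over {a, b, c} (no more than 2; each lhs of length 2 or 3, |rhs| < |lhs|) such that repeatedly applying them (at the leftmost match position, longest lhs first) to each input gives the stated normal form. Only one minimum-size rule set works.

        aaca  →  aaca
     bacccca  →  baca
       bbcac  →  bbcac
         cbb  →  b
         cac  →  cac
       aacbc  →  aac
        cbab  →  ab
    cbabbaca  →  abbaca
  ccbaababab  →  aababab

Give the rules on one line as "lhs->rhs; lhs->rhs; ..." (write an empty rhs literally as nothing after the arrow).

  | aaca
  | bacccca => baccca => bacca => baca
  | bbcac
  | cbb => b

cb->; cc->c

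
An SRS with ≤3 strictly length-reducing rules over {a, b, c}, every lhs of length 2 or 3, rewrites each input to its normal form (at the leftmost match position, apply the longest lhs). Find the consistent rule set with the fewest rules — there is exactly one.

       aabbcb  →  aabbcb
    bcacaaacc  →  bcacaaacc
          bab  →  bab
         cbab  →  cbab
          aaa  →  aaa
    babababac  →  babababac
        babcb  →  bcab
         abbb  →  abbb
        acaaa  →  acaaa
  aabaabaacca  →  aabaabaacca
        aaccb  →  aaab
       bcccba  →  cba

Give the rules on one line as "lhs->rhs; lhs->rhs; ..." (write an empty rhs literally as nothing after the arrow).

abc->ca; bcc->; ccb->ab

  | aabbcb
  | bcacaaacc
  | bab
  | cbab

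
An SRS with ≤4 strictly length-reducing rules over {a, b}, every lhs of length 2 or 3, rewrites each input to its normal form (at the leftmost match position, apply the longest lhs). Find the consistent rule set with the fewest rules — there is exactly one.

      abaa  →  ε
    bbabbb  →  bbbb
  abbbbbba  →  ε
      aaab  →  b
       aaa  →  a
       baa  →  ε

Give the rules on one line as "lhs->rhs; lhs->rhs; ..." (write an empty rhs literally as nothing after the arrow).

  | abaa => baa => aa => ε
  | bbabbb => bbbab => bbbb
  | abbbbbba => babbbba => bbabba => bbbaa => bbaa => baa => aa => ε
  | aaab => ab => b

aa->; ab->b; abb->ba; baa->aa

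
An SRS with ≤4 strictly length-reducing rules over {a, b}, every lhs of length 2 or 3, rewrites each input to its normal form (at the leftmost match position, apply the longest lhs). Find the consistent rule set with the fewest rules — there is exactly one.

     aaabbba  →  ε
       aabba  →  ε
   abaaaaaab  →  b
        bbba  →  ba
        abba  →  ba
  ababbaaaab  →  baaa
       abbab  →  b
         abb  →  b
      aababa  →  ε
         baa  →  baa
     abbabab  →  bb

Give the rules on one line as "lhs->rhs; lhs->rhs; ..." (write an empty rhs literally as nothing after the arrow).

  | aaabbba => aabba => aba => ab => ε
  | aabba => aba => ab => ε
  | abaaaaaab => abaaaaab => abaaaab => abaaab => abaab => abab => abb => b
  | bbba => bba => ba

ab->; aba->ab; bba->ba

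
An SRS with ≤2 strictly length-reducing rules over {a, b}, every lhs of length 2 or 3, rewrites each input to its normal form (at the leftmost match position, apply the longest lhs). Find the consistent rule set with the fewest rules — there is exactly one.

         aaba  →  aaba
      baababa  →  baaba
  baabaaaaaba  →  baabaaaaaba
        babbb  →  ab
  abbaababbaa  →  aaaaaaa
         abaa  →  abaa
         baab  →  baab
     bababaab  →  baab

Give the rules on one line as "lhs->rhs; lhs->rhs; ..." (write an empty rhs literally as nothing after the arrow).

  | aaba
  | baababa => baaba
  | baabaaaaaba
  | babbb => bbb => ab

bab->b; bb->a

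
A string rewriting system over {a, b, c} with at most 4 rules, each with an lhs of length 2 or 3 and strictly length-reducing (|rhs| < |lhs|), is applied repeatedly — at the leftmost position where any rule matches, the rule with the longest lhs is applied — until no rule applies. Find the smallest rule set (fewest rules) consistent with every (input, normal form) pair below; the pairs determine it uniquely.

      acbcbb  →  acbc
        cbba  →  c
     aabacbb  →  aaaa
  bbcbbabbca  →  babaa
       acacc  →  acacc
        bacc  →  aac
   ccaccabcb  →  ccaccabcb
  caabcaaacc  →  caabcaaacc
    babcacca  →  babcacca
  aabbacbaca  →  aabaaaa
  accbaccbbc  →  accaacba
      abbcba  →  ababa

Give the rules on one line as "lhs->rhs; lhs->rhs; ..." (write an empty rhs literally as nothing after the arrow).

  | acbcbb => acbc
  | cbba => cbb => c
  | aabacbb => aaaabb => aaaa
  | bbcbbabbca => babbabbca => babbbbca => babbca => babaa

bac->aa; bb->; bba->bb; bbc->ba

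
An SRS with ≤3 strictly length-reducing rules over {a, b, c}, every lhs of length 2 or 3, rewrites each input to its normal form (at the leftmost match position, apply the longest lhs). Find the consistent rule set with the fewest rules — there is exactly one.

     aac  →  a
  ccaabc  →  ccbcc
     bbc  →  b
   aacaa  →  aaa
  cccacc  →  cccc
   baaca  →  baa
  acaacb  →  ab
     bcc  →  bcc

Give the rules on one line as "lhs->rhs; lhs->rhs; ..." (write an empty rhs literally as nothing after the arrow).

aab->bc; ac->; bbc->b

  | aac => a
  | ccaabc => ccbcc
  | bbc => b
  | aacaa => aaa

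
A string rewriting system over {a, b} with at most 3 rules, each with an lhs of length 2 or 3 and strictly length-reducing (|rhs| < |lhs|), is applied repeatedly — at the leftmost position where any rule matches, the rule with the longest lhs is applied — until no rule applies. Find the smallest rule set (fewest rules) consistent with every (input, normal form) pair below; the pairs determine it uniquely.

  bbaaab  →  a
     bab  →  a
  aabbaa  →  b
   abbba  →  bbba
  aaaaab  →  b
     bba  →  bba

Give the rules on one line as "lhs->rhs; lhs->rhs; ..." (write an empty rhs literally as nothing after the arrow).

ab->b; baa->; bab->a

  | bbaaab => bab => a
  | bab => a
  | aabbaa => abbaa => bbaa => b
  | abbba => bbba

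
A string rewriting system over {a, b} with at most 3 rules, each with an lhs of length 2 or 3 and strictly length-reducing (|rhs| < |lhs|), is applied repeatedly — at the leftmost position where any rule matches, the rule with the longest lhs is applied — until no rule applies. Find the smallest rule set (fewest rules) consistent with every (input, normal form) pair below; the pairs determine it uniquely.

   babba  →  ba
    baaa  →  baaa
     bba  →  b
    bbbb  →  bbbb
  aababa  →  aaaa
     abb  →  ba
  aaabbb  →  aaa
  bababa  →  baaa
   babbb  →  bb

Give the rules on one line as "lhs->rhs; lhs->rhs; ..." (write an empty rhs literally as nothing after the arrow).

  | babba => bbaa => ba
  | baaa
  | bba => b
  | bbbb

ab->a; abb->ba; bba->b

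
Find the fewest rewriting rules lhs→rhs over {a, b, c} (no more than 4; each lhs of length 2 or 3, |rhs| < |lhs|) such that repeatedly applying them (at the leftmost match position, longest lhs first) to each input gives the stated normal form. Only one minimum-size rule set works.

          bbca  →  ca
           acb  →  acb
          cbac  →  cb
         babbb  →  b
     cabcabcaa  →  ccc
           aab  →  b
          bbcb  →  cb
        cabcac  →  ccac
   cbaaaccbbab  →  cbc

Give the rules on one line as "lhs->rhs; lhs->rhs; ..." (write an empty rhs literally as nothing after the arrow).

aa->; ab->; bac->b; bb->

  | bbca => ca
  | acb
  | cbac => cb
  | babbb => bbb => b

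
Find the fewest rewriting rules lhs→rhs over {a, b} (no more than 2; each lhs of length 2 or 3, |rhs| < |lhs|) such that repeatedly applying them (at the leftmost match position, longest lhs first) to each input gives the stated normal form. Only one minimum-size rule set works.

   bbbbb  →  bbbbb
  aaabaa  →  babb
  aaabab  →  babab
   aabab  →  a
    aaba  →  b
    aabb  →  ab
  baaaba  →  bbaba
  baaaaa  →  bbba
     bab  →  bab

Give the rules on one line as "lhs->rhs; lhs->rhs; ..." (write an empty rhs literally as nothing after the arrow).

aa->b; aab->a

  | bbbbb
  | aaabaa => babaa => babb
  | aaabab => babab
  | aabab => aab => a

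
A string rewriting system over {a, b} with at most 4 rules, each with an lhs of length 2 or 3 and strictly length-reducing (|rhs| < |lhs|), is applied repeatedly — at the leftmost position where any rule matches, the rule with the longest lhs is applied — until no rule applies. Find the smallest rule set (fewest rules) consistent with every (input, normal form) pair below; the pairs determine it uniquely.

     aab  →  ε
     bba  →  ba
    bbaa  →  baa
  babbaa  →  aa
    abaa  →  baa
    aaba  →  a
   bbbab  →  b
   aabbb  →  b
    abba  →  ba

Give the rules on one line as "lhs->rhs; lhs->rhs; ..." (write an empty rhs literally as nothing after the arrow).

  | aab => ε
  | bba => ba
  | bbaa => baa
  | babbaa => bbbaa => aa

aab->; ab->b; bb->b; bbb->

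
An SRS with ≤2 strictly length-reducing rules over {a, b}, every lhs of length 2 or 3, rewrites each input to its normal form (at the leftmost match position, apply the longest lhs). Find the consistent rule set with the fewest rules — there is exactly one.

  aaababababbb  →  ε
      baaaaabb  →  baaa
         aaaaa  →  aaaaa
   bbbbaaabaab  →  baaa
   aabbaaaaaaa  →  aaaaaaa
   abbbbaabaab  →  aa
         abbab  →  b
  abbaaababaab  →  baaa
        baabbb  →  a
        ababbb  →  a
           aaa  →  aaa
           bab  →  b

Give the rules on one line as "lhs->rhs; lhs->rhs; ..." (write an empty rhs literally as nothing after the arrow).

  | aaababababbb => aaabababbb => aaababbb => aaabbb => aabb => ab => ε
  | baaaaabb => baaaab => baaa
  | aaaaa
  | bbbbaaabaab => abbaaabaab => baaabaab => baaaab => baaa

ab->; bb->a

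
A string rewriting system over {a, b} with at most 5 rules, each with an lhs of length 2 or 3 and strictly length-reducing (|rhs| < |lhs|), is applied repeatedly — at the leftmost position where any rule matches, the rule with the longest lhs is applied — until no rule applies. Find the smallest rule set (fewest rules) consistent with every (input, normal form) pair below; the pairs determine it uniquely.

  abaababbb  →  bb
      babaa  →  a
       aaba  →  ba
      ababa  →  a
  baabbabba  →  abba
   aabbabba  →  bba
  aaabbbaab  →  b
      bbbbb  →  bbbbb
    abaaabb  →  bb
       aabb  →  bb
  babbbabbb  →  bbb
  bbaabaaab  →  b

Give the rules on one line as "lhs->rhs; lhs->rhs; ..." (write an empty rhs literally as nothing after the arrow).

aa->a; aab->b; baa->a; bab->

  | abaababbb => aababbb => babbb => bb
  | babaa => aa => a
  | aaba => ba
  | ababa => aa => a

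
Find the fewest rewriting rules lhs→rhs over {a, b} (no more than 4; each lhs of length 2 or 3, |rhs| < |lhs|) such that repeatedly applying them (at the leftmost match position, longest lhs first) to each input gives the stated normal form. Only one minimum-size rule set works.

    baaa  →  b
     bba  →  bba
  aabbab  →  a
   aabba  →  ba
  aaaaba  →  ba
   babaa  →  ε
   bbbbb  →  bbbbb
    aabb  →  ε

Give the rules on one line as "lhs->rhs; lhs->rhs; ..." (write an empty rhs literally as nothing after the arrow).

  | baaa => b
  | bba
  | aabbab => abab => bab => a
  | aabba => aba => ba

aaa->; ab->; aba->ba; bab->a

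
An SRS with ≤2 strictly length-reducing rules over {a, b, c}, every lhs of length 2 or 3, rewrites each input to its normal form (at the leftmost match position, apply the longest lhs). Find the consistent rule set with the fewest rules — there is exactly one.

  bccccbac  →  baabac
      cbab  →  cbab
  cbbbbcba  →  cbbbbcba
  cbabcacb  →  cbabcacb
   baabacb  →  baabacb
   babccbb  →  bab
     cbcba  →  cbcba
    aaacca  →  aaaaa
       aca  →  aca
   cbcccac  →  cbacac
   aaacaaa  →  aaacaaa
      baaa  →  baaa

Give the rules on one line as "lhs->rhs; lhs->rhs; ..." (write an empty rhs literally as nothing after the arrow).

abb->; cc->a

  | bccccbac => baccbac => baabac
  | cbab
  | cbbbbcba
  | cbabcacb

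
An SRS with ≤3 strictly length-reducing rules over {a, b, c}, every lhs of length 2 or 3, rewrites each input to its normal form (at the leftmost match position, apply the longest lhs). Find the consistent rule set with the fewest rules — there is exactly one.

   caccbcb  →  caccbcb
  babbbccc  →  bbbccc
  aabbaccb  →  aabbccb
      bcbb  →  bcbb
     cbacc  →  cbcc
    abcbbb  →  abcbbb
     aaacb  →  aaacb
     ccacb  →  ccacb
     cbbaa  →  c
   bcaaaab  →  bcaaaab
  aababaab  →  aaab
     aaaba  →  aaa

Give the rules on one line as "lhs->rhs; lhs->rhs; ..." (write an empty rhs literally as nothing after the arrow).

ba->; bac->bc

  | caccbcb
  | babbbccc => bbbccc
  | aabbaccb => aabbccb
  | bcbb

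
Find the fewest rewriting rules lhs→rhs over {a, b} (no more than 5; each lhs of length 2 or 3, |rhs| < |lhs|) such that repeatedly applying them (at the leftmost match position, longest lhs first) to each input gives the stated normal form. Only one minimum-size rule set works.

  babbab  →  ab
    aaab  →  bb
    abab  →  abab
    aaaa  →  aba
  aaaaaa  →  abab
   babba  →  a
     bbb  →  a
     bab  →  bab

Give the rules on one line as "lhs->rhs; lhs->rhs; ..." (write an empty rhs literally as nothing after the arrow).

aa->a; aaa->ab; abb->bb; bbb->a

  | babbab => bbbab => aab => ab
  | aaab => abb => bb
  | abab
  | aaaa => aba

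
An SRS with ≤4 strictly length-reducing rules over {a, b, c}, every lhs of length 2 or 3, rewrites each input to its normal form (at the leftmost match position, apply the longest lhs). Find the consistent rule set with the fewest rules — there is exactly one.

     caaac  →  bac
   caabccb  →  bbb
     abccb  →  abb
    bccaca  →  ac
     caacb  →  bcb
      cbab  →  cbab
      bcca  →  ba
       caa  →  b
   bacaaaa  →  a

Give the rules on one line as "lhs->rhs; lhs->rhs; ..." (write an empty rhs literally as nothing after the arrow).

  | caaac => bac
  | caabccb => bbccb => bbb
  | abccb => abb
  | bccaca => baca => baa => ac

baa->ac; ca->a; caa->b; cc->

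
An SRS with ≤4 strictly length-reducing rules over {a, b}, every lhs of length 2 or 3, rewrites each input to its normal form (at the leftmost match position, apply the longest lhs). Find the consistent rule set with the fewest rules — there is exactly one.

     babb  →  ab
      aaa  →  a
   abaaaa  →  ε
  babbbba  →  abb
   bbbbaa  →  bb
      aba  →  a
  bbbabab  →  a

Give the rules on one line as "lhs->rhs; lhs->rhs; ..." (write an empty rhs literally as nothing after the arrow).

aa->; ba->; bab->a

  | babb => ab
  | aaa => a
  | abaaaa => aaaa => aa => ε
  | babbbba => abbba => abb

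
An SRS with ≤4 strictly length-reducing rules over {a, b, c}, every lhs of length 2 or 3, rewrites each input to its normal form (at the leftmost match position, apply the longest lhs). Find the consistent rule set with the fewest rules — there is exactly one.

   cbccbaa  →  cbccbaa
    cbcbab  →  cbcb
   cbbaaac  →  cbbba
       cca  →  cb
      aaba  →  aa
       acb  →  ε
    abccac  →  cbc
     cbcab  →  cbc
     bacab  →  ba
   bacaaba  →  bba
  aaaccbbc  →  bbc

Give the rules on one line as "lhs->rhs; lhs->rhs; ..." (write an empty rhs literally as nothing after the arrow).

aaa->ba; ab->; ac->a; cca->cb

  | cbccbaa
  | cbcbab => cbcb
  | cbbaaac => cbbbac => cbbba
  | cca => cb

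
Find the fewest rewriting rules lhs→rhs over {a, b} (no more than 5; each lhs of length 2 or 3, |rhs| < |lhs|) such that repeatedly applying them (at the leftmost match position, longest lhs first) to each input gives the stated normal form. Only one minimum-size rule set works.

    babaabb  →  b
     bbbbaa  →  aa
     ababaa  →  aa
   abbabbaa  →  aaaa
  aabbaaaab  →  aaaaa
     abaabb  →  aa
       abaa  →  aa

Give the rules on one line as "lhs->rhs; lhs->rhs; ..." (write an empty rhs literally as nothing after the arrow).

ab->; abb->a; baa->b; bb->

  | babaabb => baabb => bbb => b
  | bbbbaa => bbaa => aa
  | ababaa => abaa => aa
  | abbabbaa => aabbaa => aaaa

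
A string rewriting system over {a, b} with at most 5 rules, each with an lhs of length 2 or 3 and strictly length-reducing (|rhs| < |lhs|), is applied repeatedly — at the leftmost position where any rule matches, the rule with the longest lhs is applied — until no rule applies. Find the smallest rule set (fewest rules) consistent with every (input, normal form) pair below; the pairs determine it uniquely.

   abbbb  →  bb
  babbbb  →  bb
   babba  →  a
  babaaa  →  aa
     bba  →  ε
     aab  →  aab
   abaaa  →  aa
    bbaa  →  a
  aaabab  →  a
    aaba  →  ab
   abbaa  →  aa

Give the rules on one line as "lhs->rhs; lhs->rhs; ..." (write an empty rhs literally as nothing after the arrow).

  | abbbb => bb
  | babbbb => abbbb => bb
  | babba => abba => a
  | babaaa => abaaa => baa => aa

aba->b; abb->; ba->a; bba->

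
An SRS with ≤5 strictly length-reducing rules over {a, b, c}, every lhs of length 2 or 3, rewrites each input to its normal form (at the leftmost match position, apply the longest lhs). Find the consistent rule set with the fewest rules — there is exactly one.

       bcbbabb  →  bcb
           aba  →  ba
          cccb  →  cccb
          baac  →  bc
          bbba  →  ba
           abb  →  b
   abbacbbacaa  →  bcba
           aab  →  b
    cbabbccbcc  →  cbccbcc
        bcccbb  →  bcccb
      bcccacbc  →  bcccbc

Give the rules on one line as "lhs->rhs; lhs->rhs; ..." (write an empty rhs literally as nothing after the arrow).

  | bcbbabb => bcbabb => bcbbb => bcbb => bcb
  | aba => ba
  | cccb
  | baac => bac => bc

ab->b; ac->c; bb->b; ca->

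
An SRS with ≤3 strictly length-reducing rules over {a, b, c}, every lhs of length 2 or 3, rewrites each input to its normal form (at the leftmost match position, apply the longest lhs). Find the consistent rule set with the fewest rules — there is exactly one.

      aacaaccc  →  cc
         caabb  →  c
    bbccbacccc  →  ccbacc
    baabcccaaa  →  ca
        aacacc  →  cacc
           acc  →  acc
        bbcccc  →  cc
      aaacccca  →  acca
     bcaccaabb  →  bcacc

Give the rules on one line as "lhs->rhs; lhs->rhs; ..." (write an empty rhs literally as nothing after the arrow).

  | aacaaccc => caaccc => cccc => cc
  | caabb => cbb => c
  | bbccbacccc => ccbacccc => ccbacc
  | baabcccaaa => bbcccaaa => cccaaa => caaa => ca

aa->; bb->; ccc->c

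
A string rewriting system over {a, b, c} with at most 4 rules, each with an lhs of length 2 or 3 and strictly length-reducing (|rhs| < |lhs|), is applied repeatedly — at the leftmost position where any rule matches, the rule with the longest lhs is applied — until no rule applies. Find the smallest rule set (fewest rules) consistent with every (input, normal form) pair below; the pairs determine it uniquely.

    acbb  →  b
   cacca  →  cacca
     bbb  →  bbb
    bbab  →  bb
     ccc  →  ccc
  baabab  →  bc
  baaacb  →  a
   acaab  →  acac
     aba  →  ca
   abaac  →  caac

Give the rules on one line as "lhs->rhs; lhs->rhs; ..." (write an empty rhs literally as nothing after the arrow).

  | acbb => b
  | cacca
  | bbb
  | bbab => bb

ab->c; acb->; ba->; cab->bc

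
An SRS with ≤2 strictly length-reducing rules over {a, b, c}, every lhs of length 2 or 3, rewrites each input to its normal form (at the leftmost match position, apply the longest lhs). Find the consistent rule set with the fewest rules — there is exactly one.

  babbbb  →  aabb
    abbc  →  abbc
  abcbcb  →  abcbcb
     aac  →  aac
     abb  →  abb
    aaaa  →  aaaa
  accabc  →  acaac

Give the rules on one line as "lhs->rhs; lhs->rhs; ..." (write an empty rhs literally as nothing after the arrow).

bab->ca; cab->aa

  | babbbb => cabbb => aabb
  | abbc
  | abcbcb
  | aac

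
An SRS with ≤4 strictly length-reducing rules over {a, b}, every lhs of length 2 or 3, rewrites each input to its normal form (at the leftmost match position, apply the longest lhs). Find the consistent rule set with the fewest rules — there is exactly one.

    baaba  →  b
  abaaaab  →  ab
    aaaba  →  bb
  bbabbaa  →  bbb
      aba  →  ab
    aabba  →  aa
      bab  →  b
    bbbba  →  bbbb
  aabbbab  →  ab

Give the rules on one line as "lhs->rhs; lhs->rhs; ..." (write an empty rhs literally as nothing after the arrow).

  | baaba => baba => ba => b
  | abaaaab => abaaab => abaab => abab => ab
  | aaaba => bba => bb
  | bbabbaa => bbbaa => bbba => bbb

aaa->b; abb->; ba->b; bab->b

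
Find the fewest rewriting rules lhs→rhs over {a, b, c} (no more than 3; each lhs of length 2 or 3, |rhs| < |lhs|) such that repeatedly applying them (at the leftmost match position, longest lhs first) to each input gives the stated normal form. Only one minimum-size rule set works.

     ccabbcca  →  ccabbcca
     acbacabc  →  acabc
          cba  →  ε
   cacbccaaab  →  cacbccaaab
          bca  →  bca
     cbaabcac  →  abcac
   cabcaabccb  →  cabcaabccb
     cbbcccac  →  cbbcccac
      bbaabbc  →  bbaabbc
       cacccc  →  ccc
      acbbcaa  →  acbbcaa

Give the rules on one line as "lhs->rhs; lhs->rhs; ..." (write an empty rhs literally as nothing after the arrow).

acc->; cba->

  | ccabbcca
  | acbacabc => acabc
  | cba => ε
  | cacbccaaab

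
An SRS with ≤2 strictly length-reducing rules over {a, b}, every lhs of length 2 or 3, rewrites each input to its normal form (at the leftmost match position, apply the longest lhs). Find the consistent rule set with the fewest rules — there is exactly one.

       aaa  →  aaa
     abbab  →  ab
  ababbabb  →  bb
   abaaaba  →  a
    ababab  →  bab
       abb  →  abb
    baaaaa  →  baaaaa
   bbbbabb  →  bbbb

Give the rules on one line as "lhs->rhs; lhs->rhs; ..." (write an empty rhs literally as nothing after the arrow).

  | aaa
  | abbab => ab
  | ababbabb => bbabb => bb
  | abaaaba => aaba => a

aba->; bba->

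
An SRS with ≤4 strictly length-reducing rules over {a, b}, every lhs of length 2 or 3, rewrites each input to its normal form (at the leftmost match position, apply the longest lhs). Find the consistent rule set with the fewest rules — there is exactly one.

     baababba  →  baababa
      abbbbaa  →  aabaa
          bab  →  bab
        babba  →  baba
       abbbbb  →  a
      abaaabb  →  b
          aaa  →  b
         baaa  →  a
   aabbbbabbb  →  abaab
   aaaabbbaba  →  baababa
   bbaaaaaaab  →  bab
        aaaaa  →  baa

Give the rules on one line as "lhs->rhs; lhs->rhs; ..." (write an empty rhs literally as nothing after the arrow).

  | baababba => baababa
  | abbbbaa => aabbaa => aabaa
  | bab
  | babba => baba

aaa->b; bb->a; bba->ba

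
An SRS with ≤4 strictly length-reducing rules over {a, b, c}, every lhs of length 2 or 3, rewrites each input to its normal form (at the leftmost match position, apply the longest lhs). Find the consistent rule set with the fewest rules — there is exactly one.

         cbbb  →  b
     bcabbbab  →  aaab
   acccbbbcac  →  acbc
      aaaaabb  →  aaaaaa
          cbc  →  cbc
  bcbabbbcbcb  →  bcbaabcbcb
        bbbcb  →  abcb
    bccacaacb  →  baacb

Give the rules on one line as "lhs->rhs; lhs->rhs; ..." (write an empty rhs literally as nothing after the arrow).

  | cbbb => cab => b
  | bcabbbab => bbbbab => abbab => aaab
  | acccbbbcac => acccabcac => acacbcac => acbcac => acbc
  | aaaaabb => aaaaaa

bb->a; ca->; cca->ac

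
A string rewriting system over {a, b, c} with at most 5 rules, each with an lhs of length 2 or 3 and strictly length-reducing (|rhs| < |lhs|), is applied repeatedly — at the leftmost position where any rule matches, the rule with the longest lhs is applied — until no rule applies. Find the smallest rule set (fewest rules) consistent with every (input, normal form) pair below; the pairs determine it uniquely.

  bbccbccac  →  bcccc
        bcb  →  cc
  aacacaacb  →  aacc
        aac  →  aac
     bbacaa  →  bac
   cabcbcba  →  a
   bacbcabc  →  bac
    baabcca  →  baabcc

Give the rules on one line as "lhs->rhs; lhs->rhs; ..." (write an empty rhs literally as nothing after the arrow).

  | bbccbccac => bccbccac => bcccac => bcccc
  | bcb => cc
  | aacacaacb => aaccaacb => aaccacb => aacccb => aacc
  | aac

bb->b; bcb->cc; ca->c; cb->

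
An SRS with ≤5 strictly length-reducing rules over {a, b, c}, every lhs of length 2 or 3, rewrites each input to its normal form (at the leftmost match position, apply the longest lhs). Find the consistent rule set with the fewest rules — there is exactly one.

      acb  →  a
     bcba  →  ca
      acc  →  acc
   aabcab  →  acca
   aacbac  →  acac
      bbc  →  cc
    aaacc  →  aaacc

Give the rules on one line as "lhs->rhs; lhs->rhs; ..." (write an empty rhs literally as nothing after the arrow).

aab->ac; ab->a; bb->c; cb->b

  | acb => ab => a
  | bcba => bba => ca
  | acc
  | aabcab => accab => acca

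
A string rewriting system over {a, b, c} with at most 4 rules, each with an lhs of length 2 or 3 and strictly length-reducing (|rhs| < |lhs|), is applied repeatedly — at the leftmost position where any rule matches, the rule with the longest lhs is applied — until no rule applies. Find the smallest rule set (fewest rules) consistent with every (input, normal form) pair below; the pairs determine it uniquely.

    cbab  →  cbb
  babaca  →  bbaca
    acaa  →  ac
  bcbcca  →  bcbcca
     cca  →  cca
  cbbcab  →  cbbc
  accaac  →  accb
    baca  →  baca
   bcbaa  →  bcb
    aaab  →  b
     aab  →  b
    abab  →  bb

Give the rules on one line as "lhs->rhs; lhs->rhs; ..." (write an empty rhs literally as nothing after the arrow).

aa->; aac->b; ab->b; cab->c

  | cbab => cbb
  | babaca => bbaca
  | acaa => ac
  | bcbcca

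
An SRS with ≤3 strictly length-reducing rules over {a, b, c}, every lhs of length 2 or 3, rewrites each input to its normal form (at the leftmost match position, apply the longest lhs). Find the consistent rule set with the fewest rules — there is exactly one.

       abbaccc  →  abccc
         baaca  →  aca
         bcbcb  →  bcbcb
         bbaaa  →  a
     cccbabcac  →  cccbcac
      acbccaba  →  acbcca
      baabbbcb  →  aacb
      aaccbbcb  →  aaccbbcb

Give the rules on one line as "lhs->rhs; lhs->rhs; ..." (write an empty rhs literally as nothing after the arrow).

  | abbaccc => abccc
  | baaca => aca
  | bcbcb
  | bbaaa => baa => a

ba->; bbb->a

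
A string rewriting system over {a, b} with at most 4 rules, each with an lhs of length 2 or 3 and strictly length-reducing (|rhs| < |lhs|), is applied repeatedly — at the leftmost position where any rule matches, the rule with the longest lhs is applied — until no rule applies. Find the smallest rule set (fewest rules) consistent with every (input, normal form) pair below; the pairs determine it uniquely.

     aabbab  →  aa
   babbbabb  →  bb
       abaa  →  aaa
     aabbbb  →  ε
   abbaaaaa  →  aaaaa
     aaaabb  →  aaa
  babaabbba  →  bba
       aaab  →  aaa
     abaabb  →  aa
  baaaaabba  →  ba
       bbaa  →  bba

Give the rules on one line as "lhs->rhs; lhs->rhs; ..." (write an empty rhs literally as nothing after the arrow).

  | aabbab => aab => aa
  | babbbabb => bbabb => bb
  | abaa => aaa
  | aabbbb => abb => ε

ab->a; abb->; baa->ba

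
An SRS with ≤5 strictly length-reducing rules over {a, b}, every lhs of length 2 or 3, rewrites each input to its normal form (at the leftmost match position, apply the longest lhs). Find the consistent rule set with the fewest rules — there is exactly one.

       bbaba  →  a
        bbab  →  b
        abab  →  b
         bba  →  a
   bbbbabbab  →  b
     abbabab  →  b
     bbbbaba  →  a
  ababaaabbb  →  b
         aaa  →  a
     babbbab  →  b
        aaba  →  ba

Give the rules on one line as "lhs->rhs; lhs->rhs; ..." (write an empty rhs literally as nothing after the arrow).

  | bbaba => aba => a
  | bbab => ab => b
  | abab => ab => b
  | bba => a

aa->; ab->b; aba->a; bb->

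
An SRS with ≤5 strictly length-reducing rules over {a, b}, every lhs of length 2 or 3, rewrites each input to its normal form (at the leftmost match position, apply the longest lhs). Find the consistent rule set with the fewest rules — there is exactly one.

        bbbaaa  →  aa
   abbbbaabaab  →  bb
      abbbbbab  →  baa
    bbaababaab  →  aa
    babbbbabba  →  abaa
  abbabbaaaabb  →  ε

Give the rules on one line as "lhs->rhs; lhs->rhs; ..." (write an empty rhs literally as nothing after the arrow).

aaa->; aab->a; bab->aa; bbb->aa

  | bbbaaa => aaaaa => aa
  | abbbbaabaab => aaabaabaab => baabaab => baaab => bb
  | abbbbbab => aaabbab => bbab => baa
  | bbaababaab => bbaabaab => bbaaab => bbb => aa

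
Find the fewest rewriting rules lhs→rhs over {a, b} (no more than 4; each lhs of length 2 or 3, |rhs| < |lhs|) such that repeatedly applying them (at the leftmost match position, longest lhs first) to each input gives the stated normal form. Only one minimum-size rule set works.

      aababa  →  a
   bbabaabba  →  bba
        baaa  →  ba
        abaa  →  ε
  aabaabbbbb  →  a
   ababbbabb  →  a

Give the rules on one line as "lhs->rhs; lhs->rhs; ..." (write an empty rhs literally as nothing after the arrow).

  | aababa => ababa => aba => a
  | bbabaabba => bbaabba => bbabba => bbaba => bba
  | baaa => ba
  | abaa => aa => ε

aa->; aab->ab; ab->a; aba->a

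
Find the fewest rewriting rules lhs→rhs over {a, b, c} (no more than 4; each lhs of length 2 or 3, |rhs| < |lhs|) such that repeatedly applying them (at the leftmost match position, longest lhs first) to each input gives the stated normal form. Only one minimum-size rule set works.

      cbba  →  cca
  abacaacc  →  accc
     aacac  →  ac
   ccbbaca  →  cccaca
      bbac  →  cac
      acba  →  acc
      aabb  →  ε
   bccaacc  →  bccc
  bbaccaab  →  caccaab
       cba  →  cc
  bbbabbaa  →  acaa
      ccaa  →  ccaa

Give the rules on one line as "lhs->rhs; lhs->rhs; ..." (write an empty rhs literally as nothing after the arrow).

  | cbba => cca
  | abacaacc => accaacc => accc
  | aacac => ac
  | ccbbaca => cccaca

aac->; ba->c; bb->c; bbb->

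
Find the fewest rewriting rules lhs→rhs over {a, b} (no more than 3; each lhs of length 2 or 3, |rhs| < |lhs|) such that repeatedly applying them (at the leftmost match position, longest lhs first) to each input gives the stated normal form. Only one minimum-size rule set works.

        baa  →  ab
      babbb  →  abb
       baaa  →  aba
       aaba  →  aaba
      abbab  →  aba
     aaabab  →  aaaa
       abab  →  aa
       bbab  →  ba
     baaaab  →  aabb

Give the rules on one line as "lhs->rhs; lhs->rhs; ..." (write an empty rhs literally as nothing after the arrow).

  | baa => ab
  | babbb => abb
  | baaa => aba
  | aaba

baa->ab; bab->a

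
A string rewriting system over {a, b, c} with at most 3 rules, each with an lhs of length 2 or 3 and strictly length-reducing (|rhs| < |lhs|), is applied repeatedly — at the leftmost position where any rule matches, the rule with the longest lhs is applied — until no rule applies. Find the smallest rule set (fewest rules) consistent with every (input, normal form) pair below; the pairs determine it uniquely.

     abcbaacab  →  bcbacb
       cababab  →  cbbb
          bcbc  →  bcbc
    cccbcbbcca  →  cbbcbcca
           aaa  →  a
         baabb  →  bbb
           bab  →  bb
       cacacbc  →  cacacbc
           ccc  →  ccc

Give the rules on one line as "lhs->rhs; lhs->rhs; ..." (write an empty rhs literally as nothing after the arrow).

  | abcbaacab => bcbaacab => bcbacab => bcbacb
  | cababab => cbabab => cbbab => cbbb
  | bcbc
  | cccbcbbcca => cbccbbcca => cbbcbcca

aa->a; ab->b; ccb->bc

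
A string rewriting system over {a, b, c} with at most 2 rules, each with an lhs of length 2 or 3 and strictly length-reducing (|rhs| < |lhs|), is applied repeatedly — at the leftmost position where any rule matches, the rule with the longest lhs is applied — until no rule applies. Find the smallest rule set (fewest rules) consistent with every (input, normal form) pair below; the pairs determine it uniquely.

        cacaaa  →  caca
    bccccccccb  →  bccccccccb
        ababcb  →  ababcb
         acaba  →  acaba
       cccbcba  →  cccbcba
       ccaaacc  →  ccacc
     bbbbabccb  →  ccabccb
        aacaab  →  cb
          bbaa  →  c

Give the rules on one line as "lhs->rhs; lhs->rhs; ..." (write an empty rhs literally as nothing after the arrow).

  | cacaaa => caca
  | bccccccccb
  | ababcb
  | acaba

aa->; bb->c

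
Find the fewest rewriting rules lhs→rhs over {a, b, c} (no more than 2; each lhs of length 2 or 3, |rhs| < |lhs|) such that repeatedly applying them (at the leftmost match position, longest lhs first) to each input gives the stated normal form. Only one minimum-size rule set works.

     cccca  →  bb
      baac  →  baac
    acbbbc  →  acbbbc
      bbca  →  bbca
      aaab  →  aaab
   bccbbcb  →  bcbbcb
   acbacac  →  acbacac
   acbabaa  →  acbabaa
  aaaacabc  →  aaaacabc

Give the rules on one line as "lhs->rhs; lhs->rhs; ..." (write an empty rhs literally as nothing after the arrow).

cc->c; cca->bb

  | cccca => ccca => cca => bb
  | baac
  | acbbbc
  | bbca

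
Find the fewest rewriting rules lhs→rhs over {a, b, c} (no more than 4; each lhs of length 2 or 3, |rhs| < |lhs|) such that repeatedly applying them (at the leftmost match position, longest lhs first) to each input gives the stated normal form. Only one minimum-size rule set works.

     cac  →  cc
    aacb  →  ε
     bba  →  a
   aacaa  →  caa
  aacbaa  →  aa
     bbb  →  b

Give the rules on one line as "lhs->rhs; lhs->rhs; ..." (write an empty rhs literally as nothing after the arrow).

  | cac => cc
  | aacb => acb => cb => ε
  | bba => a
  | aacaa => acaa => caa

ac->c; bb->; cb->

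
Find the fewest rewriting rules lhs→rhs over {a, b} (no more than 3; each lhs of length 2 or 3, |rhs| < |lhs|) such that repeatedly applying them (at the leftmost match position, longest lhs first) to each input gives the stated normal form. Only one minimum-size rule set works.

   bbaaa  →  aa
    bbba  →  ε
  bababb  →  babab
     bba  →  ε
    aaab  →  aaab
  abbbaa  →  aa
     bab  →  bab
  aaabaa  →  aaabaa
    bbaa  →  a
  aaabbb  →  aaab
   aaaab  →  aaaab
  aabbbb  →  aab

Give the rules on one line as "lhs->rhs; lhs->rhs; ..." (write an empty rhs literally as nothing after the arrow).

bb->b; bba->

  | bbaaa => aa
  | bbba => bba => ε
  | bababb => babab
  | bba => ε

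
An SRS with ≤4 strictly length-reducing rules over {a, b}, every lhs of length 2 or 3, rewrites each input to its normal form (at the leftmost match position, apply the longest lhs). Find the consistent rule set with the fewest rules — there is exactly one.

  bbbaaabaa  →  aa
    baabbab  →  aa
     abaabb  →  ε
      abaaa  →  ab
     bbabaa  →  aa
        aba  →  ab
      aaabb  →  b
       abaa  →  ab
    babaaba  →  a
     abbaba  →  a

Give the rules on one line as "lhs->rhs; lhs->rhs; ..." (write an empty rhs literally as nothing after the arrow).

aaa->aa; aab->; ba->b; bb->a

  | bbbaaabaa => abaaabaa => abaabaa => ababaa => abbaa => aaaa => aaa => aa
  | baabbab => babbab => bbbab => abab => abb => aa
  | abaabb => ababb => abbb => aab => ε
  | abaaa => abaa => aba => ab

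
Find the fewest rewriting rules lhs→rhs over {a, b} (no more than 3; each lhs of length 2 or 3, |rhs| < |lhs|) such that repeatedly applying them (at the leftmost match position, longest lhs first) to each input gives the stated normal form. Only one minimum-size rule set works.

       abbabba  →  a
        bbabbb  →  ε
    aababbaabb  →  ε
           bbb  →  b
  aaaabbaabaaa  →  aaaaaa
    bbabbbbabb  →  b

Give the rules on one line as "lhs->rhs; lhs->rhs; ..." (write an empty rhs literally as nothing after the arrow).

  | abbabba => babba => abba => ba => a
  | bbabbb => abbb => bb => ε
  | aababbaabb => aabbaabb => abaabb => aabb => ab => ε
  | bbb => b

ab->; ba->a; bb->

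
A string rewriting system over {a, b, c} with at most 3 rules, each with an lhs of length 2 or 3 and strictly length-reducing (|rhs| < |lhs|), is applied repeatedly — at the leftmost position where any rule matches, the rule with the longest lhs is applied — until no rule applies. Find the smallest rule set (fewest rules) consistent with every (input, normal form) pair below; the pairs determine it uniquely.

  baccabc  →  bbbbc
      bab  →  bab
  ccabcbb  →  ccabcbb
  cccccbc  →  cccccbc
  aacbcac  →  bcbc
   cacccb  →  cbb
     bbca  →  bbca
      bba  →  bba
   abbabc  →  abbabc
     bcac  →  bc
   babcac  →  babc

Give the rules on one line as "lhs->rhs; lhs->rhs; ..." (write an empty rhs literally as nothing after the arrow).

aa->b; ac->; acc->ba

  | baccabc => bbaabc => bbbbc
  | bab
  | ccabcbb
  | cccccbc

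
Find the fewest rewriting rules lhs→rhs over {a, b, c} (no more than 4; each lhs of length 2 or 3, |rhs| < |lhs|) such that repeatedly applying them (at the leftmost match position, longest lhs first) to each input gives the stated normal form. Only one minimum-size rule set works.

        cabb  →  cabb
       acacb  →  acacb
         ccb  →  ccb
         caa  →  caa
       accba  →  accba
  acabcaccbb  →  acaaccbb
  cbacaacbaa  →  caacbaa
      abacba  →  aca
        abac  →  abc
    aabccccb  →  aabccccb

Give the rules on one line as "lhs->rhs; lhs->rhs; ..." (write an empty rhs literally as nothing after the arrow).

  | cabb
  | acacb
  | ccb
  | caa

bac->bc; bca->a; bcb->c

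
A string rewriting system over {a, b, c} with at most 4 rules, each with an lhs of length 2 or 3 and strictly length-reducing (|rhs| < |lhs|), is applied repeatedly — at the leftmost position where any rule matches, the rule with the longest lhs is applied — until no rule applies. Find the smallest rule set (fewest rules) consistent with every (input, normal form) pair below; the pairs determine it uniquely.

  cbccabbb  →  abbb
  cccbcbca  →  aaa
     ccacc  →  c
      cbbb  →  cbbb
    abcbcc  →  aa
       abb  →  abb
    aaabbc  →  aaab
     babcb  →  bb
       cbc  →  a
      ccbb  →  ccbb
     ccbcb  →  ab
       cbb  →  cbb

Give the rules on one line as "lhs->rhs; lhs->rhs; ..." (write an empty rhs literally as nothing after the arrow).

ac->; ba->b; bc->a; ca->a

  | cbccabbb => cacabbb => acabbb => abbb
  | cccbcbca => cccabca => ccabca => cabca => abca => aaa
  | ccacc => cacc => acc => c
  | cbbb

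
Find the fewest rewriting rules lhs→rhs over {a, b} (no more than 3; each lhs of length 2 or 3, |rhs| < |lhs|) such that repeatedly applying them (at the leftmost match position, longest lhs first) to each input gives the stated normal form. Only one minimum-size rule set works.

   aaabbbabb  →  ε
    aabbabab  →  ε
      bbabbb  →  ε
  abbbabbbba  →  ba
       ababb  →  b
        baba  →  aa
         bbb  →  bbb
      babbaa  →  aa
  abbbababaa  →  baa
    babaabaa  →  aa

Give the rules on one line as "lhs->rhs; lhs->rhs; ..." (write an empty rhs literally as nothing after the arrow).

aaa->aa; ab->; bab->a

  | aaabbbabb => aabbbabb => abbabb => babb => ab => ε
  | aabbabab => ababab => abab => ab => ε
  | bbabbb => babb => ab => ε
  | abbbabbbba => bbabbbba => babbba => abba => ba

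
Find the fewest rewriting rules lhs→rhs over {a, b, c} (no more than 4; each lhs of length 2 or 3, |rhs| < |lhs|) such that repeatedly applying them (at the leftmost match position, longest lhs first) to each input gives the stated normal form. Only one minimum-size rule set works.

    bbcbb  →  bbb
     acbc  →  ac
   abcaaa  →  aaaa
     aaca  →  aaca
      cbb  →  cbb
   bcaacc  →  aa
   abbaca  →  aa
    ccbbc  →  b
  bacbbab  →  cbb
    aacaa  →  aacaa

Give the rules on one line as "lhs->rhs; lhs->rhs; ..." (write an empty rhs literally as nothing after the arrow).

  | bbcbb => bbb
  | acbc => ac
  | abcaaa => aaaa
  | aaca

ba->; bc->; cc->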